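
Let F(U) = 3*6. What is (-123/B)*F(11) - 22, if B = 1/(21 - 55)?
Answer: 75254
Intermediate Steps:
B = -1/34 (B = 1/(-34) = -1/34 ≈ -0.029412)
F(U) = 18
(-123/B)*F(11) - 22 = -123/(-1/34)*18 - 22 = -123*(-34)*18 - 22 = 4182*18 - 22 = 75276 - 22 = 75254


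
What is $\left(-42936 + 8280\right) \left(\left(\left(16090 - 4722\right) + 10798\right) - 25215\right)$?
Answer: $105666144$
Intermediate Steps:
$\left(-42936 + 8280\right) \left(\left(\left(16090 - 4722\right) + 10798\right) - 25215\right) = - 34656 \left(\left(11368 + 10798\right) - 25215\right) = - 34656 \left(22166 - 25215\right) = \left(-34656\right) \left(-3049\right) = 105666144$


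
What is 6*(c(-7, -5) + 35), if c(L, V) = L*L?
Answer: 504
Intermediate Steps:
c(L, V) = L²
6*(c(-7, -5) + 35) = 6*((-7)² + 35) = 6*(49 + 35) = 6*84 = 504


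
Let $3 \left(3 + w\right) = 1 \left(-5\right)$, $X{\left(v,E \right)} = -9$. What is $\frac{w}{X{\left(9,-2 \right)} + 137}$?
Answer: $- \frac{7}{192} \approx -0.036458$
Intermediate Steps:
$w = - \frac{14}{3}$ ($w = -3 + \frac{1 \left(-5\right)}{3} = -3 + \frac{1}{3} \left(-5\right) = -3 - \frac{5}{3} = - \frac{14}{3} \approx -4.6667$)
$\frac{w}{X{\left(9,-2 \right)} + 137} = - \frac{14}{3 \left(-9 + 137\right)} = - \frac{14}{3 \cdot 128} = \left(- \frac{14}{3}\right) \frac{1}{128} = - \frac{7}{192}$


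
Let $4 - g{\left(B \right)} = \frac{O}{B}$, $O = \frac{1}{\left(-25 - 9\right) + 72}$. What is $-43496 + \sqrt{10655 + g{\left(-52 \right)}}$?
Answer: $-43496 + \frac{\sqrt{10404719390}}{988} \approx -43393.0$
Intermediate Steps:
$O = \frac{1}{38}$ ($O = \frac{1}{\left(-25 - 9\right) + 72} = \frac{1}{-34 + 72} = \frac{1}{38} \approx 0.026316$)
$g{\left(B \right)} = 4 - \frac{1}{38 B}$
$-43496 + \sqrt{10655 + g{\left(-52 \right)}} = -43496 + \sqrt{10655 + \left(4 - \frac{1}{38 \left(-52\right)}\right)} = -43496 + \sqrt{10655 + \left(4 - - \frac{1}{1976}\right)} = -43496 + \sqrt{10655 + \left(4 + \frac{1}{1976}\right)} = -43496 + \sqrt{10655 + \frac{7905}{1976}} = -43496 + \sqrt{\frac{21062185}{1976}} = -43496 + \frac{\sqrt{10404719390}}{988}$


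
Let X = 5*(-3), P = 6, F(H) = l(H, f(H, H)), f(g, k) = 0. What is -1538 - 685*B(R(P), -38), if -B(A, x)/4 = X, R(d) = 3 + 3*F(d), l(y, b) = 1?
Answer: -42638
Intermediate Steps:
F(H) = 1
R(d) = 6 (R(d) = 3 + 3*1 = 3 + 3 = 6)
X = -15
B(A, x) = 60 (B(A, x) = -4*(-15) = 60)
-1538 - 685*B(R(P), -38) = -1538 - 685*60 = -1538 - 41100 = -42638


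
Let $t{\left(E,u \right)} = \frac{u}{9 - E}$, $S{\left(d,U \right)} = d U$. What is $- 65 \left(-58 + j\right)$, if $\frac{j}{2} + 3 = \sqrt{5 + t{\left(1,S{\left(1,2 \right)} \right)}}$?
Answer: $4160 - 65 \sqrt{21} \approx 3862.1$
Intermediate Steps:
$S{\left(d,U \right)} = U d$
$j = -6 + \sqrt{21}$ ($j = -6 + 2 \sqrt{5 - \frac{2 \cdot 1}{-9 + 1}} = -6 + 2 \sqrt{5 - \frac{2}{-8}} = -6 + 2 \sqrt{5 - 2 \left(- \frac{1}{8}\right)} = -6 + 2 \sqrt{5 + \frac{1}{4}} = -6 + 2 \sqrt{\frac{21}{4}} = -6 + 2 \frac{\sqrt{21}}{2} = -6 + \sqrt{21} \approx -1.4174$)
$- 65 \left(-58 + j\right) = - 65 \left(-58 - \left(6 - \sqrt{21}\right)\right) = - 65 \left(-64 + \sqrt{21}\right) = 4160 - 65 \sqrt{21}$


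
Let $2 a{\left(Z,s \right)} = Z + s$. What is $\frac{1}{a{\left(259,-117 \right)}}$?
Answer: $\frac{1}{71} \approx 0.014085$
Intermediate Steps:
$a{\left(Z,s \right)} = \frac{Z}{2} + \frac{s}{2}$ ($a{\left(Z,s \right)} = \frac{Z + s}{2} = \frac{Z}{2} + \frac{s}{2}$)
$\frac{1}{a{\left(259,-117 \right)}} = \frac{1}{\frac{1}{2} \cdot 259 + \frac{1}{2} \left(-117\right)} = \frac{1}{\frac{259}{2} - \frac{117}{2}} = \frac{1}{71}$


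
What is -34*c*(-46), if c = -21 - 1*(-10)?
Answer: -17204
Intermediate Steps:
c = -11 (c = -21 + 10 = -11)
-34*c*(-46) = -34*(-11)*(-46) = 374*(-46) = -17204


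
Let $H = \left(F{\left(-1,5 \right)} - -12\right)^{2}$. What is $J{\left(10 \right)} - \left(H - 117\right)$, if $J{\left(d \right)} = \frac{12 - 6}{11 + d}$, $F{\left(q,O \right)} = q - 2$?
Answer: $\frac{254}{7} \approx 36.286$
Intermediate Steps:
$F{\left(q,O \right)} = -2 + q$ ($F{\left(q,O \right)} = q - 2 = -2 + q$)
$J{\left(d \right)} = \frac{6}{11 + d}$
$H = 81$ ($H = \left(\left(-2 - 1\right) - -12\right)^{2} = \left(-3 + 12\right)^{2} = 9^{2} = 81$)
$J{\left(10 \right)} - \left(H - 117\right) = \frac{6}{11 + 10} - \left(81 - 117\right) = \frac{6}{21} - \left(81 - 117\right) = 6 \cdot \frac{1}{21} - -36 = \frac{2}{7} + 36 = \frac{254}{7}$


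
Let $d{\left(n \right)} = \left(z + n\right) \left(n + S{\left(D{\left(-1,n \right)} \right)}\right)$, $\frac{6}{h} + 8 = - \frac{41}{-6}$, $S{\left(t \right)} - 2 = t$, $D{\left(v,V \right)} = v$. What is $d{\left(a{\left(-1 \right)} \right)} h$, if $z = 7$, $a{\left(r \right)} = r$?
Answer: $0$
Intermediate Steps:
$S{\left(t \right)} = 2 + t$
$h = - \frac{36}{7}$ ($h = \frac{6}{-8 - \frac{41}{-6}} = \frac{6}{-8 - - \frac{41}{6}} = \frac{6}{-8 + \frac{41}{6}} = \frac{6}{- \frac{7}{6}} = 6 \left(- \frac{6}{7}\right) = - \frac{36}{7} \approx -5.1429$)
$d{\left(n \right)} = \left(1 + n\right) \left(7 + n\right)$ ($d{\left(n \right)} = \left(7 + n\right) \left(n + \left(2 - 1\right)\right) = \left(7 + n\right) \left(n + 1\right) = \left(7 + n\right) \left(1 + n\right) = \left(1 + n\right) \left(7 + n\right)$)
$d{\left(a{\left(-1 \right)} \right)} h = \left(7 + \left(-1\right)^{2} + 8 \left(-1\right)\right) \left(- \frac{36}{7}\right) = \left(7 + 1 - 8\right) \left(- \frac{36}{7}\right) = 0 \left(- \frac{36}{7}\right) = 0$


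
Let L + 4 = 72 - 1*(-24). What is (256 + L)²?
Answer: 121104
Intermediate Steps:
L = 92 (L = -4 + (72 - 1*(-24)) = -4 + (72 + 24) = -4 + 96 = 92)
(256 + L)² = (256 + 92)² = 348² = 121104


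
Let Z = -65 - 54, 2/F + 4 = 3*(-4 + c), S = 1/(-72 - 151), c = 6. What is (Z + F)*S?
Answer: 118/223 ≈ 0.52915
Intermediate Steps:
S = -1/223 (S = 1/(-223) = -1/223 ≈ -0.0044843)
F = 1 (F = 2/(-4 + 3*(-4 + 6)) = 2/(-4 + 3*2) = 2/(-4 + 6) = 2/2 = 2*(½) = 1)
Z = -119
(Z + F)*S = (-119 + 1)*(-1/223) = -118*(-1/223) = 118/223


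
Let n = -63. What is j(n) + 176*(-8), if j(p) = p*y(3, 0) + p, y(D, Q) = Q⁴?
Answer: -1471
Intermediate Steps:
j(p) = p (j(p) = p*0⁴ + p = p*0 + p = 0 + p = p)
j(n) + 176*(-8) = -63 + 176*(-8) = -63 - 1408 = -1471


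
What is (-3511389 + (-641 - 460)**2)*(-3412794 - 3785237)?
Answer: 16549626498828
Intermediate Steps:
(-3511389 + (-641 - 460)**2)*(-3412794 - 3785237) = (-3511389 + (-1101)**2)*(-7198031) = (-3511389 + 1212201)*(-7198031) = -2299188*(-7198031) = 16549626498828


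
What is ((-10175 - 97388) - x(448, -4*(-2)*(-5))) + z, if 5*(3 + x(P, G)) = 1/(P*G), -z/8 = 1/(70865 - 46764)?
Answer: -33181485666957/308492800 ≈ -1.0756e+5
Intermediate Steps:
z = -8/24101 (z = -8/(70865 - 46764) = -8/24101 ≈ -0.00033194)
x(P, G) = -3 + 1/(5*G*P) (x(P, G) = -3 + 1/(5*((P*G))) = -3 + 1/(5*((G*P))) = -3 + (1/(G*P))/5 = -3 + 1/(5*G*P))
((-10175 - 97388) - x(448, -4*(-2)*(-5))) + z = ((-10175 - 97388) - (-3 + (⅕)/((-4*(-2)*(-5))*448))) - 8/24101 = (-107563 - (-3 + (⅕)*(1/448)/(8*(-5)))) - 8/24101 = (-107563 - (-3 + (⅕)*(1/448)/(-40))) - 8/24101 = (-107563 - (-3 + (⅕)*(-1/40)*(1/448))) - 8/24101 = (-107563 - (-3 - 1/89600)) - 8/24101 = (-107563 - 1*(-268801/89600)) - 8/24101 = (-107563 + 268801/89600) - 8/24101 = -9637375999/89600 - 8/24101 = -33181485666957/308492800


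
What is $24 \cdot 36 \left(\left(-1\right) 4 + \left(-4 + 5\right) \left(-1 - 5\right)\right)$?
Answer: $-8640$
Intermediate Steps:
$24 \cdot 36 \left(\left(-1\right) 4 + \left(-4 + 5\right) \left(-1 - 5\right)\right) = 864 \left(-4 + 1 \left(-1 - 5\right)\right) = 864 \left(-4 + 1 \left(-6\right)\right) = 864 \left(-4 - 6\right) = 864 \left(-10\right) = -8640$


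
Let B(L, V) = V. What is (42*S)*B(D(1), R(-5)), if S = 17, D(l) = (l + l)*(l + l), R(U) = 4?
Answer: 2856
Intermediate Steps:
D(l) = 4*l² (D(l) = (2*l)*(2*l) = 4*l²)
(42*S)*B(D(1), R(-5)) = (42*17)*4 = 714*4 = 2856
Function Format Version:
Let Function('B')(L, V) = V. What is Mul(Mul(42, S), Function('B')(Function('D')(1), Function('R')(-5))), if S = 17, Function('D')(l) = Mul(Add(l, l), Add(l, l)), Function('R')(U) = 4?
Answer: 2856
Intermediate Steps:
Function('D')(l) = Mul(4, Pow(l, 2)) (Function('D')(l) = Mul(Mul(2, l), Mul(2, l)) = Mul(4, Pow(l, 2)))
Mul(Mul(42, S), Function('B')(Function('D')(1), Function('R')(-5))) = Mul(Mul(42, 17), 4) = Mul(714, 4) = 2856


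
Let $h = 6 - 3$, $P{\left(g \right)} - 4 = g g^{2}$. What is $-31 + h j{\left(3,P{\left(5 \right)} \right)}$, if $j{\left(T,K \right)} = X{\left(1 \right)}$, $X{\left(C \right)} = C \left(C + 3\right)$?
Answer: $-19$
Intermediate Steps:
$P{\left(g \right)} = 4 + g^{3}$ ($P{\left(g \right)} = 4 + g g^{2} = 4 + g^{3}$)
$X{\left(C \right)} = C \left(3 + C\right)$
$j{\left(T,K \right)} = 4$ ($j{\left(T,K \right)} = 1 \left(3 + 1\right) = 1 \cdot 4 = 4$)
$h = 3$
$-31 + h j{\left(3,P{\left(5 \right)} \right)} = -31 + 3 \cdot 4 = -31 + 12 = -19$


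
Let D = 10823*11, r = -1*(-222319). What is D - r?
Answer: -103266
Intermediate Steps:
r = 222319
D = 119053
D - r = 119053 - 1*222319 = 119053 - 222319 = -103266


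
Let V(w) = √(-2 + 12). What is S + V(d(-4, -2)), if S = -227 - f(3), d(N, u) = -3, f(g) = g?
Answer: -230 + √10 ≈ -226.84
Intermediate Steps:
S = -230 (S = -227 - 1*3 = -227 - 3 = -230)
V(w) = √10
S + V(d(-4, -2)) = -230 + √10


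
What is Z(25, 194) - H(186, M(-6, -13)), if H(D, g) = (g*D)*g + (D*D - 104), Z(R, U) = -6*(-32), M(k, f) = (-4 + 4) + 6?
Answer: -40996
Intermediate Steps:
M(k, f) = 6 (M(k, f) = 0 + 6 = 6)
Z(R, U) = 192
H(D, g) = -104 + D² + D*g² (H(D, g) = (D*g)*g + (D² - 104) = D*g² + (-104 + D²) = -104 + D² + D*g²)
Z(25, 194) - H(186, M(-6, -13)) = 192 - (-104 + 186² + 186*6²) = 192 - (-104 + 34596 + 186*36) = 192 - (-104 + 34596 + 6696) = 192 - 1*41188 = 192 - 41188 = -40996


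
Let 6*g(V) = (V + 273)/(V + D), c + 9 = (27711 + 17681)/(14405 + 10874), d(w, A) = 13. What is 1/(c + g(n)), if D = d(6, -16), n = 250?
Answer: -39890262/274162865 ≈ -0.14550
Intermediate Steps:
c = -182119/25279 (c = -9 + (27711 + 17681)/(14405 + 10874) = -9 + 45392/25279 = -182119/25279 ≈ -7.2044)
D = 13
g(V) = (273 + V)/(6*(13 + V)) (g(V) = ((V + 273)/(V + 13))/6 = ((273 + V)/(13 + V))/6 = (273 + V)/(6*(13 + V)))
1/(c + g(n)) = 1/(-182119/25279 + (273 + 250)/(6*(13 + 250))) = 1/(-182119/25279 + (⅙)*523/263) = 1/(-182119/25279 + (⅙)*(1/263)*523) = 1/(-182119/25279 + 523/1578) = 1/(-274162865/39890262) = -39890262/274162865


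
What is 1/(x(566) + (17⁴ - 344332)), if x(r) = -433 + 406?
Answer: -1/260838 ≈ -3.8338e-6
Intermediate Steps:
x(r) = -27
1/(x(566) + (17⁴ - 344332)) = 1/(-27 + (17⁴ - 344332)) = 1/(-27 + (83521 - 344332)) = 1/(-27 - 260811) = 1/(-260838) = -1/260838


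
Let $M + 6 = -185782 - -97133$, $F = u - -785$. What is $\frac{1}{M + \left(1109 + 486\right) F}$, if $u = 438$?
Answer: $\frac{1}{1862030} \approx 5.3705 \cdot 10^{-7}$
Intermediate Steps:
$F = 1223$ ($F = 438 - -785 = 438 + 785 = 1223$)
$M = -88655$ ($M = -6 - 88649 = -88655$)
$\frac{1}{M + \left(1109 + 486\right) F} = \frac{1}{-88655 + \left(1109 + 486\right) 1223} = \frac{1}{-88655 + 1595 \cdot 1223} = \frac{1}{-88655 + 1950685} = \frac{1}{1862030}$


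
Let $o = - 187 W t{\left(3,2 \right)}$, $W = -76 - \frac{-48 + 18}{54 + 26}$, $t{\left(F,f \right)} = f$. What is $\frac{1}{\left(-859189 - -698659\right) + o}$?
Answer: $- \frac{4}{528985} \approx -7.5616 \cdot 10^{-6}$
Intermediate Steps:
$W = - \frac{605}{8}$ ($W = -76 - - \frac{30}{80} = -76 - \left(-30\right) \frac{1}{80} = -76 - - \frac{3}{8} = -76 + \frac{3}{8} = - \frac{605}{8} \approx -75.625$)
$o = \frac{113135}{4}$ ($o = \left(-187\right) \left(- \frac{605}{8}\right) 2 = \frac{113135}{8} \cdot 2 = \frac{113135}{4} \approx 28284.0$)
$\frac{1}{\left(-859189 - -698659\right) + o} = \frac{1}{\left(-859189 - -698659\right) + \frac{113135}{4}} = \frac{1}{\left(-859189 + 698659\right) + \frac{113135}{4}} = \frac{1}{-160530 + \frac{113135}{4}} = \frac{1}{- \frac{528985}{4}} = - \frac{4}{528985}$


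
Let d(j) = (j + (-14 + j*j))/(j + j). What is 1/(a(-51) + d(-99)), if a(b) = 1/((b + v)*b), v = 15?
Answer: -20196/988165 ≈ -0.020438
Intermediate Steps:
a(b) = 1/(b*(15 + b)) (a(b) = 1/((b + 15)*b) = 1/((15 + b)*b) = 1/(b*(15 + b)))
d(j) = (-14 + j + j²)/(2*j) (d(j) = (j + (-14 + j²))/((2*j)) = (-14 + j + j²)*(1/(2*j)) = (-14 + j + j²)/(2*j))
1/(a(-51) + d(-99)) = 1/(1/((-51)*(15 - 51)) + (½)*(-14 - 99*(1 - 99))/(-99)) = 1/(-1/51/(-36) + (½)*(-1/99)*(-14 - 99*(-98))) = 1/(-1/51*(-1/36) + (½)*(-1/99)*(-14 + 9702)) = 1/(1/1836 + (½)*(-1/99)*9688) = 1/(1/1836 - 4844/99) = 1/(-988165/20196) = -20196/988165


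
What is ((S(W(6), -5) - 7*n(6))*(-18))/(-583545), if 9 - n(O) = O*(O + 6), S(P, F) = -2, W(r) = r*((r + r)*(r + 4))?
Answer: 2634/194515 ≈ 0.013541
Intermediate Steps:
W(r) = 2*r²*(4 + r) (W(r) = r*((2*r)*(4 + r)) = r*(2*r*(4 + r)) = 2*r²*(4 + r))
n(O) = 9 - O*(6 + O) (n(O) = 9 - O*(O + 6) = 9 - O*(6 + O))
((S(W(6), -5) - 7*n(6))*(-18))/(-583545) = ((-2 - 7*(9 - 1*6² - 6*6))*(-18))/(-583545) = ((-2 - 7*(9 - 1*36 - 36))*(-18))*(-1/583545) = ((-2 - 7*(9 - 36 - 36))*(-18))*(-1/583545) = ((-2 - 7*(-63))*(-18))*(-1/583545) = ((-2 + 441)*(-18))*(-1/583545) = (439*(-18))*(-1/583545) = -7902*(-1/583545) = 2634/194515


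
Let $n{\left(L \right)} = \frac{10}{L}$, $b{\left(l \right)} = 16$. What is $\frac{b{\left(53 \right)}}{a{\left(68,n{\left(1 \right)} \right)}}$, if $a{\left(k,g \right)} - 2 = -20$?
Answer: $- \frac{8}{9} \approx -0.88889$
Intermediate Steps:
$a{\left(k,g \right)} = -18$ ($a{\left(k,g \right)} = 2 - 20 = -18$)
$\frac{b{\left(53 \right)}}{a{\left(68,n{\left(1 \right)} \right)}} = \frac{16}{-18} = 16 \left(- \frac{1}{18}\right) = - \frac{8}{9}$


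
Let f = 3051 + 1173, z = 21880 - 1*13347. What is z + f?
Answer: 12757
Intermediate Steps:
z = 8533 (z = 21880 - 13347 = 8533)
f = 4224
z + f = 8533 + 4224 = 12757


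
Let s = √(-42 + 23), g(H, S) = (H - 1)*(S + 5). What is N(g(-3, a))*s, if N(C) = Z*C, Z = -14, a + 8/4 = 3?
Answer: 336*I*√19 ≈ 1464.6*I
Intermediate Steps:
a = 1 (a = -2 + 3 = 1)
g(H, S) = (-1 + H)*(5 + S)
N(C) = -14*C
s = I*√19 (s = √(-19) = I*√19 ≈ 4.3589*I)
N(g(-3, a))*s = (-14*(-5 - 1*1 + 5*(-3) - 3*1))*(I*√19) = (-14*(-5 - 1 - 15 - 3))*(I*√19) = (-14*(-24))*(I*√19) = 336*(I*√19) = 336*I*√19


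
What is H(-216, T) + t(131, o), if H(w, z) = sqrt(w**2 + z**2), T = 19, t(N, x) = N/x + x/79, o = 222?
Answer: 59633/17538 + sqrt(47017) ≈ 220.23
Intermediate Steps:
t(N, x) = x/79 + N/x (t(N, x) = N/x + x*(1/79) = N/x + x/79 = x/79 + N/x)
H(-216, T) + t(131, o) = sqrt((-216)**2 + 19**2) + ((1/79)*222 + 131/222) = sqrt(46656 + 361) + (222/79 + 131*(1/222)) = sqrt(47017) + (222/79 + 131/222) = sqrt(47017) + 59633/17538 = 59633/17538 + sqrt(47017)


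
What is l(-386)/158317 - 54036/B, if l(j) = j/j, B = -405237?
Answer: 2851740883/21385302043 ≈ 0.13335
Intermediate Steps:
l(j) = 1
l(-386)/158317 - 54036/B = 1/158317 - 54036/(-405237) = 1*(1/158317) - 54036*(-1/405237) = 1/158317 + 18012/135079 = 2851740883/21385302043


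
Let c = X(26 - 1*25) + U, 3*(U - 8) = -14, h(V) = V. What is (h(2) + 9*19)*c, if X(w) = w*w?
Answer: 2249/3 ≈ 749.67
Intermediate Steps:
X(w) = w²
U = 10/3 (U = 8 + (⅓)*(-14) = 8 - 14/3 = 10/3 ≈ 3.3333)
c = 13/3 (c = (26 - 1*25)² + 10/3 = (26 - 25)² + 10/3 = 1² + 10/3 = 1 + 10/3 = 13/3 ≈ 4.3333)
(h(2) + 9*19)*c = (2 + 9*19)*(13/3) = (2 + 171)*(13/3) = 173*(13/3) = 2249/3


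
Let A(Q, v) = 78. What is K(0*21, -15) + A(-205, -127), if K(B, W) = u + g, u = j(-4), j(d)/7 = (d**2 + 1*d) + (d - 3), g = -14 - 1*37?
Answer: 62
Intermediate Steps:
g = -51 (g = -14 - 37 = -51)
j(d) = -21 + 7*d**2 + 14*d (j(d) = 7*((d**2 + 1*d) + (d - 3)) = 7*((d**2 + d) + (-3 + d)) = 7*((d + d**2) + (-3 + d)) = 7*(-3 + d**2 + 2*d) = -21 + 7*d**2 + 14*d)
u = 35 (u = -21 + 7*(-4)**2 + 14*(-4) = -21 + 7*16 - 56 = -21 + 112 - 56 = 35)
K(B, W) = -16 (K(B, W) = 35 - 51 = -16)
K(0*21, -15) + A(-205, -127) = -16 + 78 = 62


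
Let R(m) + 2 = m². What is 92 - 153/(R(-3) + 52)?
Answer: 5275/59 ≈ 89.407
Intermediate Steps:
R(m) = -2 + m²
92 - 153/(R(-3) + 52) = 92 - 153/((-2 + (-3)²) + 52) = 92 - 153/((-2 + 9) + 52) = 92 - 153/(7 + 52) = 92 - 153/59 = 5275/59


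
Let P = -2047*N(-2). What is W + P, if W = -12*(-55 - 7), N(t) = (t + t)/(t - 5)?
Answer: -2980/7 ≈ -425.71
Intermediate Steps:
N(t) = 2*t/(-5 + t) (N(t) = (2*t)/(-5 + t) = 2*t/(-5 + t))
P = -8188/7 (P = -4094*(-2)/(-5 - 2) = -4094*(-2)/(-7) = -4094*(-2)*(-1)/7 = -2047*4/7 = -8188/7 ≈ -1169.7)
W = 744 (W = -12*(-62) = 744)
W + P = 744 - 8188/7 = -2980/7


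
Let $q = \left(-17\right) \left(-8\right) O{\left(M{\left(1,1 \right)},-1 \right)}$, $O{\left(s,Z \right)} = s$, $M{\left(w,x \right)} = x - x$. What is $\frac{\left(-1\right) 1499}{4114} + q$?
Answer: $- \frac{1499}{4114} \approx -0.36437$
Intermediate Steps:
$M{\left(w,x \right)} = 0$
$q = 0$ ($q = \left(-17\right) \left(-8\right) 0 = 136 \cdot 0 = 0$)
$\frac{\left(-1\right) 1499}{4114} + q = \frac{\left(-1\right) 1499}{4114} + 0 = \left(-1499\right) \frac{1}{4114} + 0 = - \frac{1499}{4114} + 0 = - \frac{1499}{4114}$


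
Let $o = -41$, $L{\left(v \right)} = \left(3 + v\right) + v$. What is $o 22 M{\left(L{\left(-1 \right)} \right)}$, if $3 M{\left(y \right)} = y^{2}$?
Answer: $- \frac{902}{3} \approx -300.67$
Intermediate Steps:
$L{\left(v \right)} = 3 + 2 v$
$M{\left(y \right)} = \frac{y^{2}}{3}$
$o 22 M{\left(L{\left(-1 \right)} \right)} = \left(-41\right) 22 \frac{\left(3 + 2 \left(-1\right)\right)^{2}}{3} = - 902 \frac{\left(3 - 2\right)^{2}}{3} = - 902 \frac{1^{2}}{3} = - 902 \cdot \frac{1}{3} \cdot 1 = \left(-902\right) \frac{1}{3} = - \frac{902}{3}$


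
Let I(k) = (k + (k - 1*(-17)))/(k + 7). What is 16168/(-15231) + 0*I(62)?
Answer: -16168/15231 ≈ -1.0615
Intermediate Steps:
I(k) = (17 + 2*k)/(7 + k) (I(k) = (k + (k + 17))/(7 + k) = (k + (17 + k))/(7 + k) = (17 + 2*k)/(7 + k))
16168/(-15231) + 0*I(62) = 16168/(-15231) + 0*((17 + 2*62)/(7 + 62)) = 16168*(-1/15231) + 0*((17 + 124)/69) = -16168/15231 + 0*((1/69)*141) = -16168/15231 + 0*(47/23) = -16168/15231 + 0 = -16168/15231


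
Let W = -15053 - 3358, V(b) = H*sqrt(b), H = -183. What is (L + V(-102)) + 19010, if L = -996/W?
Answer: 116664702/6137 - 183*I*sqrt(102) ≈ 19010.0 - 1848.2*I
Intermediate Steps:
V(b) = -183*sqrt(b)
W = -18411
L = 332/6137 (L = -996/(-18411) = -996*(-1/18411) = 332/6137 ≈ 0.054098)
(L + V(-102)) + 19010 = (332/6137 - 183*I*sqrt(102)) + 19010 = 116664702/6137 - 183*I*sqrt(102)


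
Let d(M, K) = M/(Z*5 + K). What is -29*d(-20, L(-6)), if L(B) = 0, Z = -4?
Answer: -29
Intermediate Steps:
d(M, K) = M/(-20 + K) (d(M, K) = M/(-4*5 + K) = M/(-20 + K))
-29*d(-20, L(-6)) = -(-580)/(-20 + 0) = -(-580)/(-20) = -(-580)*(-1)/20 = -29*1 = -29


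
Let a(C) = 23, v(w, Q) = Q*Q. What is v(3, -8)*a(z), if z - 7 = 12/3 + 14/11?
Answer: 1472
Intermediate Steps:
z = 135/11 (z = 7 + (12/3 + 14/11) = 7 + (12*(1/3) + 14*(1/11)) = 7 + (4 + 14/11) = 7 + 58/11 = 135/11 ≈ 12.273)
v(w, Q) = Q**2
v(3, -8)*a(z) = (-8)**2*23 = 64*23 = 1472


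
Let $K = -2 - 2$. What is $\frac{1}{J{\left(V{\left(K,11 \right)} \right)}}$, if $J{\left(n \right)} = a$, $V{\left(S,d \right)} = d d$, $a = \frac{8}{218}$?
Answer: $\frac{109}{4} \approx 27.25$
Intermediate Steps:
$a = \frac{4}{109}$ ($a = 8 \cdot \frac{1}{218} = \frac{4}{109} \approx 0.036697$)
$K = -4$
$V{\left(S,d \right)} = d^{2}$
$J{\left(n \right)} = \frac{4}{109}$
$\frac{1}{J{\left(V{\left(K,11 \right)} \right)}} = \frac{1}{\frac{4}{109}} = \frac{109}{4}$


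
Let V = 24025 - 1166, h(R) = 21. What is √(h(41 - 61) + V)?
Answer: 4*√1430 ≈ 151.26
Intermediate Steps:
V = 22859
√(h(41 - 61) + V) = √(21 + 22859) = √22880 = 4*√1430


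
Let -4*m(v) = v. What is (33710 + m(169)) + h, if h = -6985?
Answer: 106731/4 ≈ 26683.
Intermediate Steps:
m(v) = -v/4
(33710 + m(169)) + h = (33710 - 1/4*169) - 6985 = (33710 - 169/4) - 6985 = 134671/4 - 6985 = 106731/4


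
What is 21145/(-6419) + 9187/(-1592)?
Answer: -92634193/10219048 ≈ -9.0648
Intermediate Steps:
21145/(-6419) + 9187/(-1592) = 21145*(-1/6419) + 9187*(-1/1592) = -21145/6419 - 9187/1592 = -92634193/10219048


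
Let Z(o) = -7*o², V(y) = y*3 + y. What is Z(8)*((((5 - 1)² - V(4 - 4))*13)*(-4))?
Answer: 372736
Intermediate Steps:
V(y) = 4*y (V(y) = 3*y + y = 4*y)
Z(8)*((((5 - 1)² - V(4 - 4))*13)*(-4)) = (-7*8²)*((((5 - 1)² - 4*(4 - 4))*13)*(-4)) = (-7*64)*(((4² - 4*0)*13)*(-4)) = -448*(16 - 1*0)*13*(-4) = -448*(16 + 0)*13*(-4) = -448*16*13*(-4) = -93184*(-4) = -448*(-832) = 372736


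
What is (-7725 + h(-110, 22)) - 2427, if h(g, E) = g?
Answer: -10262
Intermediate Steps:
(-7725 + h(-110, 22)) - 2427 = (-7725 - 110) - 2427 = -7835 - 2427 = -10262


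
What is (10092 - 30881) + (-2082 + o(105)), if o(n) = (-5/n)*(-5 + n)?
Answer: -480391/21 ≈ -22876.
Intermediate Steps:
o(n) = -5*(-5 + n)/n
(10092 - 30881) + (-2082 + o(105)) = (10092 - 30881) + (-2082 + (-5 + 25/105)) = -20789 + (-2082 + (-5 + 25*(1/105))) = -20789 + (-2082 + (-5 + 5/21)) = -20789 + (-2082 - 100/21) = -20789 - 43822/21 = -480391/21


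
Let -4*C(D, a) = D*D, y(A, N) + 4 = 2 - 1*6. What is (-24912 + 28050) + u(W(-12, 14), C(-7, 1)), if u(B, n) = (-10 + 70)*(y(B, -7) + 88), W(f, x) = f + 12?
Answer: 7938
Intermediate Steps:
y(A, N) = -8 (y(A, N) = -4 + (2 - 1*6) = -4 + (2 - 6) = -4 - 4 = -8)
C(D, a) = -D²/4 (C(D, a) = -D*D/4 = -D²/4)
W(f, x) = 12 + f
u(B, n) = 4800 (u(B, n) = (-10 + 70)*(-8 + 88) = 60*80 = 4800)
(-24912 + 28050) + u(W(-12, 14), C(-7, 1)) = (-24912 + 28050) + 4800 = 3138 + 4800 = 7938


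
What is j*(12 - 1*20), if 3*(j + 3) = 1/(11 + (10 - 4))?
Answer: 1216/51 ≈ 23.843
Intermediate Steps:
j = -152/51 (j = -3 + 1/(3*(11 + (10 - 4))) = -3 + 1/(3*(11 + 6)) = -3 + (1/3)/17 = -3 + (1/3)*(1/17) = -3 + 1/51 = -152/51 ≈ -2.9804)
j*(12 - 1*20) = -152*(12 - 1*20)/51 = -152*(12 - 20)/51 = -152/51*(-8) = 1216/51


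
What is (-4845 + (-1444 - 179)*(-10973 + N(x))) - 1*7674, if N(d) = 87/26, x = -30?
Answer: 462571959/26 ≈ 1.7791e+7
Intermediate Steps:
N(d) = 87/26 (N(d) = 87*(1/26) = 87/26)
(-4845 + (-1444 - 179)*(-10973 + N(x))) - 1*7674 = (-4845 + (-1444 - 179)*(-10973 + 87/26)) - 1*7674 = (-4845 - 1623*(-285211/26)) - 7674 = (-4845 + 462897453/26) - 7674 = 462771483/26 - 7674 = 462571959/26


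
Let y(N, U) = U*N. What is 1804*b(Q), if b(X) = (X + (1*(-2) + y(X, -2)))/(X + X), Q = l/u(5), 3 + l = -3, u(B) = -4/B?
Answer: -17138/15 ≈ -1142.5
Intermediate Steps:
l = -6 (l = -3 - 3 = -6)
Q = 15/2 (Q = -6/((-4/5)) = -6/((-4*1/5)) = -6/(-4/5) = -6*(-5/4) = 15/2 ≈ 7.5000)
y(N, U) = N*U
b(X) = (-2 - X)/(2*X) (b(X) = (X + (1*(-2) + X*(-2)))/(X + X) = (X + (-2 - 2*X))/((2*X)) = (-2 - X)*(1/(2*X)) = (-2 - X)/(2*X))
1804*b(Q) = 1804*((-2 - 1*15/2)/(2*(15/2))) = 1804*((1/2)*(2/15)*(-2 - 15/2)) = 1804*((1/2)*(2/15)*(-19/2)) = 1804*(-19/30) = -17138/15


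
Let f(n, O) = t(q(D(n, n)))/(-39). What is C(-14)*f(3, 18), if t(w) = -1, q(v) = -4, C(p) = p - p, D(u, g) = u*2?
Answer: 0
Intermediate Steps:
D(u, g) = 2*u
C(p) = 0
f(n, O) = 1/39 (f(n, O) = -1/(-39) = -1*(-1/39) = 1/39)
C(-14)*f(3, 18) = 0*(1/39) = 0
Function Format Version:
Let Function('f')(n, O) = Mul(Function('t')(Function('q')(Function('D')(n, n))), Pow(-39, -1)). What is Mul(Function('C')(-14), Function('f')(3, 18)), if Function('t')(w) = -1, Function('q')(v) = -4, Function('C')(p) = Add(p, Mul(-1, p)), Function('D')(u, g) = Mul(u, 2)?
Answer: 0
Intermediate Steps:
Function('D')(u, g) = Mul(2, u)
Function('C')(p) = 0
Function('f')(n, O) = Rational(1, 39) (Function('f')(n, O) = Mul(-1, Pow(-39, -1)) = Mul(-1, Rational(-1, 39)) = Rational(1, 39))
Mul(Function('C')(-14), Function('f')(3, 18)) = Mul(0, Rational(1, 39)) = 0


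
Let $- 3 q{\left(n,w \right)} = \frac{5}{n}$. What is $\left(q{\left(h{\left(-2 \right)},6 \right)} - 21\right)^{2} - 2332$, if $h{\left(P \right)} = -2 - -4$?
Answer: $- \frac{66791}{36} \approx -1855.3$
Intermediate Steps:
$h{\left(P \right)} = 2$ ($h{\left(P \right)} = -2 + 4 = 2$)
$q{\left(n,w \right)} = - \frac{5}{3 n}$ ($q{\left(n,w \right)} = - \frac{5 \frac{1}{n}}{3} = - \frac{5}{3 n}$)
$\left(q{\left(h{\left(-2 \right)},6 \right)} - 21\right)^{2} - 2332 = \left(- \frac{5}{3 \cdot 2} - 21\right)^{2} - 2332 = \left(\left(- \frac{5}{3}\right) \frac{1}{2} - 21\right)^{2} - 2332 = \left(- \frac{5}{6} - 21\right)^{2} - 2332 = \left(- \frac{131}{6}\right)^{2} - 2332 = \frac{17161}{36} - 2332 = - \frac{66791}{36}$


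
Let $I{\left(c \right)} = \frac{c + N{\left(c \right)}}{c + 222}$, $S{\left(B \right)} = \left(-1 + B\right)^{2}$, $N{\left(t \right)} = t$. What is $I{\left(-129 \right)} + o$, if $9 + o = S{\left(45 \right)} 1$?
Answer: $\frac{59651}{31} \approx 1924.2$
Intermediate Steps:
$I{\left(c \right)} = \frac{2 c}{222 + c}$ ($I{\left(c \right)} = \frac{c + c}{c + 222} = \frac{2 c}{222 + c}$)
$o = 1927$ ($o = -9 + \left(-1 + 45\right)^{2} \cdot 1 = -9 + 44^{2} \cdot 1 = -9 + 1936 \cdot 1 = -9 + 1936 = 1927$)
$I{\left(-129 \right)} + o = 2 \left(-129\right) \frac{1}{222 - 129} + 1927 = 2 \left(-129\right) \frac{1}{93} + 1927 = - \frac{86}{31} + 1927 = \frac{59651}{31}$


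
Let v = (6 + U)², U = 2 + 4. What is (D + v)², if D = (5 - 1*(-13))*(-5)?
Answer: 2916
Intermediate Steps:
U = 6
D = -90 (D = (5 + 13)*(-5) = 18*(-5) = -90)
v = 144 (v = (6 + 6)² = 12² = 144)
(D + v)² = (-90 + 144)² = 54² = 2916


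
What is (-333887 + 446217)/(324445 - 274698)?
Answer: 112330/49747 ≈ 2.2580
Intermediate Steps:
(-333887 + 446217)/(324445 - 274698) = 112330/49747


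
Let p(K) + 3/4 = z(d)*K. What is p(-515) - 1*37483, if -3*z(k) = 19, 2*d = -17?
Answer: -410665/12 ≈ -34222.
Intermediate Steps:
d = -17/2 (d = (½)*(-17) = -17/2 ≈ -8.5000)
z(k) = -19/3 (z(k) = -⅓*19 = -19/3)
p(K) = -¾ - 19*K/3
p(-515) - 1*37483 = (-¾ - 19/3*(-515)) - 1*37483 = (-¾ + 9785/3) - 37483 = 39131/12 - 37483 = -410665/12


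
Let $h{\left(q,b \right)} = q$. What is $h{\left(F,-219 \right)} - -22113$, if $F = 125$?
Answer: $22238$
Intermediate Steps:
$h{\left(F,-219 \right)} - -22113 = 125 - -22113 = 125 + 22113 = 22238$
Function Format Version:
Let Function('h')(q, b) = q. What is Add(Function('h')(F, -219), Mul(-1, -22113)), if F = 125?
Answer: 22238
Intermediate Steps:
Add(Function('h')(F, -219), Mul(-1, -22113)) = Add(125, Mul(-1, -22113)) = Add(125, 22113) = 22238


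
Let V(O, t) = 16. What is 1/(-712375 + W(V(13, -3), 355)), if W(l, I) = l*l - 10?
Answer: -1/712129 ≈ -1.4042e-6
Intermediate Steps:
W(l, I) = -10 + l² (W(l, I) = l² - 10 = -10 + l²)
1/(-712375 + W(V(13, -3), 355)) = 1/(-712375 + (-10 + 16²)) = 1/(-712375 + (-10 + 256)) = 1/(-712375 + 246) = 1/(-712129) = -1/712129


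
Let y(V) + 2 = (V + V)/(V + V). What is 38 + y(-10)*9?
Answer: 29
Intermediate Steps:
y(V) = -1 (y(V) = -2 + (V + V)/(V + V) = -2 + (2*V)/((2*V)) = -2 + (2*V)*(1/(2*V)) = -2 + 1 = -1)
38 + y(-10)*9 = 38 - 1*9 = 38 - 9 = 29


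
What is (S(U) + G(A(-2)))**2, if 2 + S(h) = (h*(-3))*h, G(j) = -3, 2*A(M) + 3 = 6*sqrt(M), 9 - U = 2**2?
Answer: 6400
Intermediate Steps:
U = 5 (U = 9 - 1*2**2 = 9 - 1*4 = 9 - 4 = 5)
A(M) = -3/2 + 3*sqrt(M) (A(M) = -3/2 + (6*sqrt(M))/2 = -3/2 + 3*sqrt(M))
S(h) = -2 - 3*h**2 (S(h) = -2 + (h*(-3))*h = -2 + (-3*h)*h = -2 - 3*h**2)
(S(U) + G(A(-2)))**2 = ((-2 - 3*5**2) - 3)**2 = ((-2 - 3*25) - 3)**2 = ((-2 - 75) - 3)**2 = (-77 - 3)**2 = (-80)**2 = 6400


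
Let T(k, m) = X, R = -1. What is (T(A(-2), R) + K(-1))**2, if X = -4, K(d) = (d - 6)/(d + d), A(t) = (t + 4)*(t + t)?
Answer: 1/4 ≈ 0.25000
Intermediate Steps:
A(t) = 2*t*(4 + t) (A(t) = (4 + t)*(2*t) = 2*t*(4 + t))
K(d) = (-6 + d)/(2*d) (K(d) = (-6 + d)/((2*d)) = (-6 + d)*(1/(2*d)) = (-6 + d)/(2*d))
T(k, m) = -4
(T(A(-2), R) + K(-1))**2 = (-4 + (1/2)*(-6 - 1)/(-1))**2 = (-4 + (1/2)*(-1)*(-7))**2 = (-4 + 7/2)**2 = (-1/2)**2 = 1/4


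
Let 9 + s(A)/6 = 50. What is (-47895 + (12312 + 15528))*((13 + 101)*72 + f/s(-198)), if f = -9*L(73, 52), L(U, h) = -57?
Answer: -13501567485/82 ≈ -1.6465e+8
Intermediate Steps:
s(A) = 246 (s(A) = -54 + 6*50 = -54 + 300 = 246)
f = 513 (f = -9*(-57) = 513)
(-47895 + (12312 + 15528))*((13 + 101)*72 + f/s(-198)) = (-47895 + (12312 + 15528))*((13 + 101)*72 + 513/246) = (-47895 + 27840)*(114*72 + 513*(1/246)) = -20055*(8208 + 171/82) = -20055*673227/82 = -13501567485/82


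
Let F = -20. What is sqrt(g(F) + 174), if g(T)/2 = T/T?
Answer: 4*sqrt(11) ≈ 13.266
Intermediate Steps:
g(T) = 2 (g(T) = 2*(T/T) = 2*1 = 2)
sqrt(g(F) + 174) = sqrt(2 + 174) = sqrt(176) = 4*sqrt(11)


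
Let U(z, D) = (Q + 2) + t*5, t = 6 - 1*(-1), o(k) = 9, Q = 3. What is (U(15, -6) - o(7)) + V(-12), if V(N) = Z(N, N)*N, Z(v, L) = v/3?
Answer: 79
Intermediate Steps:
Z(v, L) = v/3 (Z(v, L) = v*(⅓) = v/3)
t = 7 (t = 6 + 1 = 7)
U(z, D) = 40 (U(z, D) = (3 + 2) + 7*5 = 5 + 35 = 40)
V(N) = N²/3 (V(N) = (N/3)*N = N²/3)
(U(15, -6) - o(7)) + V(-12) = (40 - 1*9) + (⅓)*(-12)² = (40 - 9) + (⅓)*144 = 31 + 48 = 79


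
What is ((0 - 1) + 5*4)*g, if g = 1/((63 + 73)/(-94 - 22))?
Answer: -551/34 ≈ -16.206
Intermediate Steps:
g = -29/34 (g = 1/(136/(-116)) = 1/(136*(-1/116)) = 1/(-34/29) = -29/34 ≈ -0.85294)
((0 - 1) + 5*4)*g = ((0 - 1) + 5*4)*(-29/34) = (-1 + 20)*(-29/34) = 19*(-29/34) = -551/34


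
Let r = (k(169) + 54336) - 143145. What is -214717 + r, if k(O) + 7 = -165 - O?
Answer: -303867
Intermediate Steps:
k(O) = -172 - O (k(O) = -7 + (-165 - O) = -172 - O)
r = -89150 (r = ((-172 - 1*169) + 54336) - 143145 = ((-172 - 169) + 54336) - 143145 = (-341 + 54336) - 143145 = 53995 - 143145 = -89150)
-214717 + r = -214717 - 89150 = -303867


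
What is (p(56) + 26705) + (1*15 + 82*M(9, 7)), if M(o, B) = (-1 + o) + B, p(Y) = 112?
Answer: 28062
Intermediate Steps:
M(o, B) = -1 + B + o
(p(56) + 26705) + (1*15 + 82*M(9, 7)) = (112 + 26705) + (1*15 + 82*(-1 + 7 + 9)) = 26817 + (15 + 82*15) = 26817 + (15 + 1230) = 26817 + 1245 = 28062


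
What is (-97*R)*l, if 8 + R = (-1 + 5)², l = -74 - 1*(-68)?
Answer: 4656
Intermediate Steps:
l = -6 (l = -74 + 68 = -6)
R = 8 (R = -8 + (-1 + 5)² = -8 + 4² = -8 + 16 = 8)
(-97*R)*l = -97*8*(-6) = -776*(-6) = 4656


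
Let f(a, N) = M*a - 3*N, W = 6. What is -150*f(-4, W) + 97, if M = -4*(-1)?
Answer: 5197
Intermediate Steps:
M = 4
f(a, N) = -3*N + 4*a (f(a, N) = 4*a - 3*N = -3*N + 4*a)
-150*f(-4, W) + 97 = -150*(-3*6 + 4*(-4)) + 97 = -150*(-18 - 16) + 97 = -150*(-34) + 97 = 5100 + 97 = 5197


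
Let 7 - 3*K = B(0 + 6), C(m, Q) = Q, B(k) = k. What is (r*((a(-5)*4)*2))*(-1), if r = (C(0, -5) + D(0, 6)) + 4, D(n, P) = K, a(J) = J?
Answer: -80/3 ≈ -26.667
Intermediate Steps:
K = 1/3 (K = 7/3 - (0 + 6)/3 = 7/3 - 1/3*6 = 7/3 - 2 = 1/3 ≈ 0.33333)
D(n, P) = 1/3
r = -2/3 (r = (-5 + 1/3) + 4 = -14/3 + 4 = -2/3 ≈ -0.66667)
(r*((a(-5)*4)*2))*(-1) = -2*(-5*4)*2/3*(-1) = -(-40)*2/3*(-1) = -2/3*(-40)*(-1) = (80/3)*(-1) = -80/3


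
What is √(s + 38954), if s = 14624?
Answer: √53578 ≈ 231.47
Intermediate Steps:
√(s + 38954) = √(14624 + 38954) = √53578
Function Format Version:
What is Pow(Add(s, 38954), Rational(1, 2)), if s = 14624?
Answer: Pow(53578, Rational(1, 2)) ≈ 231.47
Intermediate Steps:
Pow(Add(s, 38954), Rational(1, 2)) = Pow(Add(14624, 38954), Rational(1, 2)) = Pow(53578, Rational(1, 2))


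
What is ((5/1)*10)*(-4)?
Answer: -200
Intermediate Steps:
((5/1)*10)*(-4) = ((5*1)*10)*(-4) = (5*10)*(-4) = 50*(-4) = -200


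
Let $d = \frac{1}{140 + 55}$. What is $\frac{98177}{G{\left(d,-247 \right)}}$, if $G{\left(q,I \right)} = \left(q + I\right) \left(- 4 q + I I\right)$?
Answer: $- \frac{3733180425}{572995115164} \approx -0.0065152$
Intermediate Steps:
$d = \frac{1}{195} \approx 0.0051282$
$G{\left(q,I \right)} = \left(I + q\right) \left(I^{2} - 4 q\right)$ ($G{\left(q,I \right)} = \left(I + q\right) \left(- 4 q + I^{2}\right) = \left(I + q\right) \left(I^{2} - 4 q\right)$)
$\frac{98177}{G{\left(d,-247 \right)}} = \frac{98177}{\left(-247\right)^{3} - \frac{4}{38025} + \frac{\left(-247\right)^{2}}{195} - \left(-988\right) \frac{1}{195}} = \frac{98177}{-15069223 - \frac{4}{38025} + \frac{1}{195} \cdot 61009 + \frac{76}{15}} = \frac{98177}{-15069223 - \frac{4}{38025} + \frac{4693}{15} + \frac{76}{15}} = \frac{98177}{- \frac{572995115164}{38025}} = 98177 \left(- \frac{38025}{572995115164}\right) = - \frac{3733180425}{572995115164}$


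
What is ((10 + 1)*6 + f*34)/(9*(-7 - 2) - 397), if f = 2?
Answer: -67/239 ≈ -0.28033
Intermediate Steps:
((10 + 1)*6 + f*34)/(9*(-7 - 2) - 397) = ((10 + 1)*6 + 2*34)/(9*(-7 - 2) - 397) = (11*6 + 68)/(9*(-9) - 397) = (66 + 68)/(-81 - 397) = 134/(-478) = 134*(-1/478) = -67/239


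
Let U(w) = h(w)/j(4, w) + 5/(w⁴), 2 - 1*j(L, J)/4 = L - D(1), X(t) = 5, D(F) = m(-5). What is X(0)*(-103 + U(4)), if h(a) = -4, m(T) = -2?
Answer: -131495/256 ≈ -513.65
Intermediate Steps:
D(F) = -2
j(L, J) = -4*L (j(L, J) = 8 - 4*(L - 1*(-2)) = 8 - 4*(L + 2) = 8 - 4*(2 + L) = 8 + (-8 - 4*L) = -4*L)
U(w) = ¼ + 5/w⁴ (U(w) = -4/((-4*4)) + 5/(w⁴) = -4/(-16) + 5/w⁴ = -4*(-1/16) + 5/w⁴ = ¼ + 5/w⁴)
X(0)*(-103 + U(4)) = 5*(-103 + (¼ + 5/4⁴)) = 5*(-103 + (¼ + 5*(1/256))) = 5*(-103 + (¼ + 5/256)) = 5*(-103 + 69/256) = 5*(-26299/256) = -131495/256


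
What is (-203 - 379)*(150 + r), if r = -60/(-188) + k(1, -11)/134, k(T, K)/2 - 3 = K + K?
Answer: -274972884/3149 ≈ -87321.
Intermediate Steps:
k(T, K) = 6 + 4*K (k(T, K) = 6 + 2*(K + K) = 6 + 2*(2*K) = 6 + 4*K)
r = 112/3149 (r = -60/(-188) + (6 + 4*(-11))/134 = -60*(-1/188) + (6 - 44)*(1/134) = 15/47 - 38*1/134 = 15/47 - 19/67 = 112/3149 ≈ 0.035567)
(-203 - 379)*(150 + r) = (-203 - 379)*(150 + 112/3149) = -582*472462/3149 = -274972884/3149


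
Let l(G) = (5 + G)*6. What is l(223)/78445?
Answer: 1368/78445 ≈ 0.017439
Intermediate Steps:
l(G) = 30 + 6*G
l(223)/78445 = (30 + 6*223)/78445 = (30 + 1338)*(1/78445) = 1368*(1/78445) = 1368/78445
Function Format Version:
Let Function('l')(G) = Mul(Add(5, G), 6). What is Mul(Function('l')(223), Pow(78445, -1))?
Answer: Rational(1368, 78445) ≈ 0.017439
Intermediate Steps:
Function('l')(G) = Add(30, Mul(6, G))
Mul(Function('l')(223), Pow(78445, -1)) = Mul(Add(30, Mul(6, 223)), Pow(78445, -1)) = Mul(Add(30, 1338), Rational(1, 78445)) = Mul(1368, Rational(1, 78445)) = Rational(1368, 78445)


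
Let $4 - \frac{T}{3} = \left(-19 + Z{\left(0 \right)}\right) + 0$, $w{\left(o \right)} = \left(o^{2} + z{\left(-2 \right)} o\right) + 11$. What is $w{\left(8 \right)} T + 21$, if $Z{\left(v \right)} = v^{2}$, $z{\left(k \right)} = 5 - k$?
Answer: $9060$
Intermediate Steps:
$w{\left(o \right)} = 11 + o^{2} + 7 o$ ($w{\left(o \right)} = \left(o^{2} + \left(5 - -2\right) o\right) + 11 = \left(o^{2} + \left(5 + 2\right) o\right) + 11 = \left(o^{2} + 7 o\right) + 11 = 11 + o^{2} + 7 o$)
$T = 69$ ($T = 12 - 3 \left(\left(-19 + 0^{2}\right) + 0\right) = 12 - 3 \left(\left(-19 + 0\right) + 0\right) = 12 - 3 \left(-19 + 0\right) = 12 - -57 = 12 + 57 = 69$)
$w{\left(8 \right)} T + 21 = \left(11 + 8^{2} + 7 \cdot 8\right) 69 + 21 = \left(11 + 64 + 56\right) 69 + 21 = 131 \cdot 69 + 21 = 9039 + 21 = 9060$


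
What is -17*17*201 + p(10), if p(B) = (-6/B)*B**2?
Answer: -58149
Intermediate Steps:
p(B) = -6*B
-17*17*201 + p(10) = -17*17*201 - 6*10 = -289*201 - 60 = -58089 - 60 = -58149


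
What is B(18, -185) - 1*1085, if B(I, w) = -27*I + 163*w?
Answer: -31726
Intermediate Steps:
B(18, -185) - 1*1085 = (-27*18 + 163*(-185)) - 1*1085 = (-486 - 30155) - 1085 = -30641 - 1085 = -31726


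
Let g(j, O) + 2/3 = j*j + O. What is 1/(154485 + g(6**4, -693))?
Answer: 3/5500222 ≈ 5.4543e-7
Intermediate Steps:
g(j, O) = -2/3 + O + j**2 (g(j, O) = -2/3 + (j*j + O) = -2/3 + (j**2 + O) = -2/3 + (O + j**2) = -2/3 + O + j**2)
1/(154485 + g(6**4, -693)) = 1/(154485 + (-2/3 - 693 + (6**4)**2)) = 1/(154485 + (-2/3 - 693 + 1296**2)) = 1/(154485 + (-2/3 - 693 + 1679616)) = 1/(154485 + 5036767/3) = 1/(5500222/3) = 3/5500222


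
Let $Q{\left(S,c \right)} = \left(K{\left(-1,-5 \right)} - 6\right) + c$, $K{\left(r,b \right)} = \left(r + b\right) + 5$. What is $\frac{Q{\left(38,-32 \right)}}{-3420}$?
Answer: $\frac{13}{1140} \approx 0.011404$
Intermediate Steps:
$K{\left(r,b \right)} = 5 + b + r$ ($K{\left(r,b \right)} = \left(b + r\right) + 5 = 5 + b + r$)
$Q{\left(S,c \right)} = -7 + c$ ($Q{\left(S,c \right)} = \left(\left(5 - 5 - 1\right) - 6\right) + c = \left(-1 - 6\right) + c = -7 + c$)
$\frac{Q{\left(38,-32 \right)}}{-3420} = \frac{-7 - 32}{-3420} = \left(-39\right) \left(- \frac{1}{3420}\right) = \frac{13}{1140}$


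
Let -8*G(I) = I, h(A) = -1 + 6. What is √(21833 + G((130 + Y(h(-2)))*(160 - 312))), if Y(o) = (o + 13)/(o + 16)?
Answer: 3*√132405/7 ≈ 155.95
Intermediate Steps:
h(A) = 5
Y(o) = (13 + o)/(16 + o)
G(I) = -I/8
√(21833 + G((130 + Y(h(-2)))*(160 - 312))) = √(21833 - (130 + (13 + 5)/(16 + 5))*(160 - 312)/8) = √(21833 - (130 + 18/21)*(-152)/8) = √(21833 - (130 + (1/21)*18)*(-152)/8) = √(21833 - (130 + 6/7)*(-152)/8) = √(21833 - 229*(-152)/14) = √(21833 - ⅛*(-139232/7)) = √(21833 + 17404/7) = √(170235/7) = 3*√132405/7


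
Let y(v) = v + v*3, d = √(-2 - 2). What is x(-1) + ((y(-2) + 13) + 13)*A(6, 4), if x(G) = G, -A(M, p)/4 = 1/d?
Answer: -1 + 36*I ≈ -1.0 + 36.0*I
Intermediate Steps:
d = 2*I (d = √(-4) = 2*I ≈ 2.0*I)
A(M, p) = 2*I (A(M, p) = -4*(-I/2) = -(-2)*I = 2*I)
y(v) = 4*v (y(v) = v + 3*v = 4*v)
x(-1) + ((y(-2) + 13) + 13)*A(6, 4) = -1 + ((4*(-2) + 13) + 13)*(2*I) = -1 + ((-8 + 13) + 13)*(2*I) = -1 + (5 + 13)*(2*I) = -1 + 18*(2*I) = -1 + 36*I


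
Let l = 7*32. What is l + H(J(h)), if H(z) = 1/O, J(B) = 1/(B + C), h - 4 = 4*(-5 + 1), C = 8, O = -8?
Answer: 1791/8 ≈ 223.88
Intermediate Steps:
h = -12 (h = 4 + 4*(-5 + 1) = 4 + 4*(-4) = 4 - 16 = -12)
J(B) = 1/(8 + B) (J(B) = 1/(B + 8) = 1/(8 + B))
H(z) = -1/8 (H(z) = 1/(-8) = -1/8)
l = 224
l + H(J(h)) = 224 - 1/8 = 1791/8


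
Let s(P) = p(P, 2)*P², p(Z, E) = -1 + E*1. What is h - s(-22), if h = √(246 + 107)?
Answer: -484 + √353 ≈ -465.21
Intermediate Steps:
p(Z, E) = -1 + E
h = √353 ≈ 18.788
s(P) = P² (s(P) = (-1 + 2)*P² = 1*P² = P²)
h - s(-22) = √353 - 1*(-22)² = √353 - 1*484 = √353 - 484 = -484 + √353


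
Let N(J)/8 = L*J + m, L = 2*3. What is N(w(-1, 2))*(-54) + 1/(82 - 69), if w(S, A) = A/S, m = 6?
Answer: 33697/13 ≈ 2592.1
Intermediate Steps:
L = 6
N(J) = 48 + 48*J (N(J) = 8*(6*J + 6) = 8*(6 + 6*J) = 48 + 48*J)
N(w(-1, 2))*(-54) + 1/(82 - 69) = (48 + 48*(2/(-1)))*(-54) + 1/(82 - 69) = (48 + 48*(2*(-1)))*(-54) + 1/13 = (48 + 48*(-2))*(-54) + 1/13 = (48 - 96)*(-54) + 1/13 = -48*(-54) + 1/13 = 2592 + 1/13 = 33697/13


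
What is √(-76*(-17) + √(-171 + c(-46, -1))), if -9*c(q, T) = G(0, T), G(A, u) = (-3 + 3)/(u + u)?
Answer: √(1292 + 3*I*√19) ≈ 35.945 + 0.1819*I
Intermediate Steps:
G(A, u) = 0 (G(A, u) = 0/((2*u)) = 0*(1/(2*u)) = 0)
c(q, T) = 0 (c(q, T) = -⅑*0 = 0)
√(-76*(-17) + √(-171 + c(-46, -1))) = √(-76*(-17) + √(-171 + 0)) = √(1292 + √(-171)) = √(1292 + 3*I*√19)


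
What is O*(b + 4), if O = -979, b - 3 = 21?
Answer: -27412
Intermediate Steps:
b = 24 (b = 3 + 21 = 24)
O*(b + 4) = -979*(24 + 4) = -979*28 = -27412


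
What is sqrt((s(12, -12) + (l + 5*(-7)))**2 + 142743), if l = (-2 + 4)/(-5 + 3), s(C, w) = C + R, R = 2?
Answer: 7*sqrt(2923) ≈ 378.45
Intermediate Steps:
s(C, w) = 2 + C (s(C, w) = C + 2 = 2 + C)
l = -1 (l = 2/(-2) = 2*(-1/2) = -1)
sqrt((s(12, -12) + (l + 5*(-7)))**2 + 142743) = sqrt(((2 + 12) + (-1 + 5*(-7)))**2 + 142743) = sqrt((14 + (-1 - 35))**2 + 142743) = sqrt((14 - 36)**2 + 142743) = sqrt((-22)**2 + 142743) = sqrt(484 + 142743) = sqrt(143227) = 7*sqrt(2923)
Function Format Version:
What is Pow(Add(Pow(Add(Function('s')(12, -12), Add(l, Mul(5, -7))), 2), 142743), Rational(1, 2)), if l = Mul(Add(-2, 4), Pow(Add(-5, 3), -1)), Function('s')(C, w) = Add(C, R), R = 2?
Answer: Mul(7, Pow(2923, Rational(1, 2))) ≈ 378.45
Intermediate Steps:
Function('s')(C, w) = Add(2, C) (Function('s')(C, w) = Add(C, 2) = Add(2, C))
l = -1 (l = Mul(2, Pow(-2, -1)) = Mul(2, Rational(-1, 2)) = -1)
Pow(Add(Pow(Add(Function('s')(12, -12), Add(l, Mul(5, -7))), 2), 142743), Rational(1, 2)) = Pow(Add(Pow(Add(Add(2, 12), Add(-1, Mul(5, -7))), 2), 142743), Rational(1, 2)) = Pow(Add(Pow(Add(14, Add(-1, -35)), 2), 142743), Rational(1, 2)) = Pow(Add(Pow(Add(14, -36), 2), 142743), Rational(1, 2)) = Pow(Add(Pow(-22, 2), 142743), Rational(1, 2)) = Pow(Add(484, 142743), Rational(1, 2)) = Pow(143227, Rational(1, 2)) = Mul(7, Pow(2923, Rational(1, 2)))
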